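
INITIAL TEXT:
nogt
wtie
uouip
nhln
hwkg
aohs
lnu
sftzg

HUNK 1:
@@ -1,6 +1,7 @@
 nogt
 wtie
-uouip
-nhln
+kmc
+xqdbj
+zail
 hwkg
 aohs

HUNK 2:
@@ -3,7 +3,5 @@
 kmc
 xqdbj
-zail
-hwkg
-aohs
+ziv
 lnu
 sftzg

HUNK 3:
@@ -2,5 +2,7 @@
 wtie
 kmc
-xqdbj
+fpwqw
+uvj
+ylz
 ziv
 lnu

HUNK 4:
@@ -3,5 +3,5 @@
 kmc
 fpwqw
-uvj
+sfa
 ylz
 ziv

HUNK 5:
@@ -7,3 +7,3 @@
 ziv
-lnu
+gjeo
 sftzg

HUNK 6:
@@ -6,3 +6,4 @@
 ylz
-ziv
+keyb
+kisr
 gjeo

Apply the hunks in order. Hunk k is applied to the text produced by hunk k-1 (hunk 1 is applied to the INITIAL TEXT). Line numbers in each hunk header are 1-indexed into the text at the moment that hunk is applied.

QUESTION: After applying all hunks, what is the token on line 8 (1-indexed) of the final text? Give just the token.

Hunk 1: at line 1 remove [uouip,nhln] add [kmc,xqdbj,zail] -> 9 lines: nogt wtie kmc xqdbj zail hwkg aohs lnu sftzg
Hunk 2: at line 3 remove [zail,hwkg,aohs] add [ziv] -> 7 lines: nogt wtie kmc xqdbj ziv lnu sftzg
Hunk 3: at line 2 remove [xqdbj] add [fpwqw,uvj,ylz] -> 9 lines: nogt wtie kmc fpwqw uvj ylz ziv lnu sftzg
Hunk 4: at line 3 remove [uvj] add [sfa] -> 9 lines: nogt wtie kmc fpwqw sfa ylz ziv lnu sftzg
Hunk 5: at line 7 remove [lnu] add [gjeo] -> 9 lines: nogt wtie kmc fpwqw sfa ylz ziv gjeo sftzg
Hunk 6: at line 6 remove [ziv] add [keyb,kisr] -> 10 lines: nogt wtie kmc fpwqw sfa ylz keyb kisr gjeo sftzg
Final line 8: kisr

Answer: kisr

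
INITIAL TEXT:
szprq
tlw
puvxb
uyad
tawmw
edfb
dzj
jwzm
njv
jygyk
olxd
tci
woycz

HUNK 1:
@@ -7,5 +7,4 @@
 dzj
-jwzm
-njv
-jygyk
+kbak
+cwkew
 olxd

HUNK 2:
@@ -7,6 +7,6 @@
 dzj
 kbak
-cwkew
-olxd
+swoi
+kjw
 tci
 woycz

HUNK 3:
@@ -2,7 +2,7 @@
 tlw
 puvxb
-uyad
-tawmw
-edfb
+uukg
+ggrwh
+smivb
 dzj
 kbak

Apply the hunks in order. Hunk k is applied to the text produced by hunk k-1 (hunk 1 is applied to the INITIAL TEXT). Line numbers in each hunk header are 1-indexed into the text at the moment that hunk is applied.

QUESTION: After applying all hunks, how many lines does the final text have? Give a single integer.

Hunk 1: at line 7 remove [jwzm,njv,jygyk] add [kbak,cwkew] -> 12 lines: szprq tlw puvxb uyad tawmw edfb dzj kbak cwkew olxd tci woycz
Hunk 2: at line 7 remove [cwkew,olxd] add [swoi,kjw] -> 12 lines: szprq tlw puvxb uyad tawmw edfb dzj kbak swoi kjw tci woycz
Hunk 3: at line 2 remove [uyad,tawmw,edfb] add [uukg,ggrwh,smivb] -> 12 lines: szprq tlw puvxb uukg ggrwh smivb dzj kbak swoi kjw tci woycz
Final line count: 12

Answer: 12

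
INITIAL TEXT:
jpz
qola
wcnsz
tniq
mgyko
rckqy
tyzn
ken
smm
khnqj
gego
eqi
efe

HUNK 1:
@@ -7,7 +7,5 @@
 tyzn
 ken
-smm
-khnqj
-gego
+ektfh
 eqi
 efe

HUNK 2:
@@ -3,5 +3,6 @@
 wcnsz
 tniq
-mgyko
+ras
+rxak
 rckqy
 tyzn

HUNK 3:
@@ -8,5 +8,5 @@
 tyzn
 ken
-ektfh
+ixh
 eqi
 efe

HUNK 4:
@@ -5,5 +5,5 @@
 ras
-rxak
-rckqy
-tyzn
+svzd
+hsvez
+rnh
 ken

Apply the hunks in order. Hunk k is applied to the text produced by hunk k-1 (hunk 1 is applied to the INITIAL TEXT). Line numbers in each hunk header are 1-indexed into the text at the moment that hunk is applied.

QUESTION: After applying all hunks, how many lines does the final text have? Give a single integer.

Answer: 12

Derivation:
Hunk 1: at line 7 remove [smm,khnqj,gego] add [ektfh] -> 11 lines: jpz qola wcnsz tniq mgyko rckqy tyzn ken ektfh eqi efe
Hunk 2: at line 3 remove [mgyko] add [ras,rxak] -> 12 lines: jpz qola wcnsz tniq ras rxak rckqy tyzn ken ektfh eqi efe
Hunk 3: at line 8 remove [ektfh] add [ixh] -> 12 lines: jpz qola wcnsz tniq ras rxak rckqy tyzn ken ixh eqi efe
Hunk 4: at line 5 remove [rxak,rckqy,tyzn] add [svzd,hsvez,rnh] -> 12 lines: jpz qola wcnsz tniq ras svzd hsvez rnh ken ixh eqi efe
Final line count: 12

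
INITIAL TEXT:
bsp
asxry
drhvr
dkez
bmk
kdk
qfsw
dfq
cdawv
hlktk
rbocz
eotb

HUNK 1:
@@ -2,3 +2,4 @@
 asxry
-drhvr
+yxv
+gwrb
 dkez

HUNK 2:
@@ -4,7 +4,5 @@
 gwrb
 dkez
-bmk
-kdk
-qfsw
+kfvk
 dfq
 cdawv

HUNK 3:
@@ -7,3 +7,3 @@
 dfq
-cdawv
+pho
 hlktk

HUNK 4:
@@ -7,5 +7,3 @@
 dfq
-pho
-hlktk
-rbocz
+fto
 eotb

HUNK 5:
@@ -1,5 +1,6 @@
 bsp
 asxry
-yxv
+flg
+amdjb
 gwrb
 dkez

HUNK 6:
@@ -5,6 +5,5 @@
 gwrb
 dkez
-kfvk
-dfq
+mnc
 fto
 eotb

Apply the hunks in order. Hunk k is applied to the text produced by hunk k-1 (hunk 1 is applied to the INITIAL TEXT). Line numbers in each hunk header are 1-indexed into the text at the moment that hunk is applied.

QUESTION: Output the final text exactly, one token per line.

Answer: bsp
asxry
flg
amdjb
gwrb
dkez
mnc
fto
eotb

Derivation:
Hunk 1: at line 2 remove [drhvr] add [yxv,gwrb] -> 13 lines: bsp asxry yxv gwrb dkez bmk kdk qfsw dfq cdawv hlktk rbocz eotb
Hunk 2: at line 4 remove [bmk,kdk,qfsw] add [kfvk] -> 11 lines: bsp asxry yxv gwrb dkez kfvk dfq cdawv hlktk rbocz eotb
Hunk 3: at line 7 remove [cdawv] add [pho] -> 11 lines: bsp asxry yxv gwrb dkez kfvk dfq pho hlktk rbocz eotb
Hunk 4: at line 7 remove [pho,hlktk,rbocz] add [fto] -> 9 lines: bsp asxry yxv gwrb dkez kfvk dfq fto eotb
Hunk 5: at line 1 remove [yxv] add [flg,amdjb] -> 10 lines: bsp asxry flg amdjb gwrb dkez kfvk dfq fto eotb
Hunk 6: at line 5 remove [kfvk,dfq] add [mnc] -> 9 lines: bsp asxry flg amdjb gwrb dkez mnc fto eotb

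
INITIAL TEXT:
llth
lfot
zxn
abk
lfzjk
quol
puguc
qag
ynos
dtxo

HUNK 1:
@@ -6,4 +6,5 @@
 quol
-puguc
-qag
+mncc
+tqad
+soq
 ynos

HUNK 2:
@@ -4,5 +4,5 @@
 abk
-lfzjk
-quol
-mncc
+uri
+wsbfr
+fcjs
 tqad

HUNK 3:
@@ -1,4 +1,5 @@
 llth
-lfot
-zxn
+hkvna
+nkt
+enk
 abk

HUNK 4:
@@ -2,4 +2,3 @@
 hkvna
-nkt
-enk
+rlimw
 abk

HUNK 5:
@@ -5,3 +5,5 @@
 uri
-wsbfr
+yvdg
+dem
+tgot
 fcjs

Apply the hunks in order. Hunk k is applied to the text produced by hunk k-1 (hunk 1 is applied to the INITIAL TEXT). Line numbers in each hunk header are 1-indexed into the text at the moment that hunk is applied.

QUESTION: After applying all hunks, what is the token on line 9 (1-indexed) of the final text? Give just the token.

Hunk 1: at line 6 remove [puguc,qag] add [mncc,tqad,soq] -> 11 lines: llth lfot zxn abk lfzjk quol mncc tqad soq ynos dtxo
Hunk 2: at line 4 remove [lfzjk,quol,mncc] add [uri,wsbfr,fcjs] -> 11 lines: llth lfot zxn abk uri wsbfr fcjs tqad soq ynos dtxo
Hunk 3: at line 1 remove [lfot,zxn] add [hkvna,nkt,enk] -> 12 lines: llth hkvna nkt enk abk uri wsbfr fcjs tqad soq ynos dtxo
Hunk 4: at line 2 remove [nkt,enk] add [rlimw] -> 11 lines: llth hkvna rlimw abk uri wsbfr fcjs tqad soq ynos dtxo
Hunk 5: at line 5 remove [wsbfr] add [yvdg,dem,tgot] -> 13 lines: llth hkvna rlimw abk uri yvdg dem tgot fcjs tqad soq ynos dtxo
Final line 9: fcjs

Answer: fcjs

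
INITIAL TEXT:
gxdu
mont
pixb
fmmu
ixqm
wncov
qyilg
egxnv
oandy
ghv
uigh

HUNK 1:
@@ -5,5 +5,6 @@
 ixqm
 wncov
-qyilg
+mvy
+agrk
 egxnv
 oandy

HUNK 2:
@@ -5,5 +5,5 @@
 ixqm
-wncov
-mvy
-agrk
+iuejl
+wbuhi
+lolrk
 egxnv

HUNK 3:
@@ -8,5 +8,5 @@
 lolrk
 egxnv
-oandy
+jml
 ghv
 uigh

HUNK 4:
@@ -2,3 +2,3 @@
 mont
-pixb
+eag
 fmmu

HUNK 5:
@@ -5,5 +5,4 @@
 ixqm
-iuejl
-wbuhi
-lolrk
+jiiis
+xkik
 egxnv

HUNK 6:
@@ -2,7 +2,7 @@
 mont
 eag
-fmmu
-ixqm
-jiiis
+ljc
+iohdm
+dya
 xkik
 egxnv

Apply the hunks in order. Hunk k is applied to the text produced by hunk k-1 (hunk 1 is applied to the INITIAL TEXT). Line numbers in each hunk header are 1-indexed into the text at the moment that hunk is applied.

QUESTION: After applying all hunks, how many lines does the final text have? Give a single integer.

Answer: 11

Derivation:
Hunk 1: at line 5 remove [qyilg] add [mvy,agrk] -> 12 lines: gxdu mont pixb fmmu ixqm wncov mvy agrk egxnv oandy ghv uigh
Hunk 2: at line 5 remove [wncov,mvy,agrk] add [iuejl,wbuhi,lolrk] -> 12 lines: gxdu mont pixb fmmu ixqm iuejl wbuhi lolrk egxnv oandy ghv uigh
Hunk 3: at line 8 remove [oandy] add [jml] -> 12 lines: gxdu mont pixb fmmu ixqm iuejl wbuhi lolrk egxnv jml ghv uigh
Hunk 4: at line 2 remove [pixb] add [eag] -> 12 lines: gxdu mont eag fmmu ixqm iuejl wbuhi lolrk egxnv jml ghv uigh
Hunk 5: at line 5 remove [iuejl,wbuhi,lolrk] add [jiiis,xkik] -> 11 lines: gxdu mont eag fmmu ixqm jiiis xkik egxnv jml ghv uigh
Hunk 6: at line 2 remove [fmmu,ixqm,jiiis] add [ljc,iohdm,dya] -> 11 lines: gxdu mont eag ljc iohdm dya xkik egxnv jml ghv uigh
Final line count: 11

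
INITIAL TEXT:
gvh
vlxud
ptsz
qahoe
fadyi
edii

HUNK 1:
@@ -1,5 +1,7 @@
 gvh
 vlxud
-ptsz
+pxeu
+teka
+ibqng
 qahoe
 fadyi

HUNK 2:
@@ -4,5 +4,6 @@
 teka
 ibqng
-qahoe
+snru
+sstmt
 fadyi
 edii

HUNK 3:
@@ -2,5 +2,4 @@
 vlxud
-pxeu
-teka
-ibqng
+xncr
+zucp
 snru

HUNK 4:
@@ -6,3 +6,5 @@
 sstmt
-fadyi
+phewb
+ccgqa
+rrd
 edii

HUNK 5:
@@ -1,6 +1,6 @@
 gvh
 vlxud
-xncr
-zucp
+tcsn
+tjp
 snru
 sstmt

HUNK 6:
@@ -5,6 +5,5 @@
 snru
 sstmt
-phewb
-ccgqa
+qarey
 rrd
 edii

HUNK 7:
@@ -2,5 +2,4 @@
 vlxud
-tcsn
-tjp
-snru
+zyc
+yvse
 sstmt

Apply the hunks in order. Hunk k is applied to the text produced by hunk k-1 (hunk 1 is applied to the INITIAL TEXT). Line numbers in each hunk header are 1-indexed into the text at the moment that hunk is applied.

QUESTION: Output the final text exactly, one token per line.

Answer: gvh
vlxud
zyc
yvse
sstmt
qarey
rrd
edii

Derivation:
Hunk 1: at line 1 remove [ptsz] add [pxeu,teka,ibqng] -> 8 lines: gvh vlxud pxeu teka ibqng qahoe fadyi edii
Hunk 2: at line 4 remove [qahoe] add [snru,sstmt] -> 9 lines: gvh vlxud pxeu teka ibqng snru sstmt fadyi edii
Hunk 3: at line 2 remove [pxeu,teka,ibqng] add [xncr,zucp] -> 8 lines: gvh vlxud xncr zucp snru sstmt fadyi edii
Hunk 4: at line 6 remove [fadyi] add [phewb,ccgqa,rrd] -> 10 lines: gvh vlxud xncr zucp snru sstmt phewb ccgqa rrd edii
Hunk 5: at line 1 remove [xncr,zucp] add [tcsn,tjp] -> 10 lines: gvh vlxud tcsn tjp snru sstmt phewb ccgqa rrd edii
Hunk 6: at line 5 remove [phewb,ccgqa] add [qarey] -> 9 lines: gvh vlxud tcsn tjp snru sstmt qarey rrd edii
Hunk 7: at line 2 remove [tcsn,tjp,snru] add [zyc,yvse] -> 8 lines: gvh vlxud zyc yvse sstmt qarey rrd edii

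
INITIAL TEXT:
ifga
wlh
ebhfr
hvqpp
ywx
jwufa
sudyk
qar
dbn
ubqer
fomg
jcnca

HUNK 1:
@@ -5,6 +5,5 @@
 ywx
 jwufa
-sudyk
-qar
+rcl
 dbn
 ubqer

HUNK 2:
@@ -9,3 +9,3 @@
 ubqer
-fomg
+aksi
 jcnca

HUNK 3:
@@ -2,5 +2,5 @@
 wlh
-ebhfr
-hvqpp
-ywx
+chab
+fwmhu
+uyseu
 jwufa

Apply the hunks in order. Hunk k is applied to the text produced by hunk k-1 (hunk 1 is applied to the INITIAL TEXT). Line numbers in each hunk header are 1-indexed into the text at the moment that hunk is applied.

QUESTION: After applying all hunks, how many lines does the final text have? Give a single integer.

Answer: 11

Derivation:
Hunk 1: at line 5 remove [sudyk,qar] add [rcl] -> 11 lines: ifga wlh ebhfr hvqpp ywx jwufa rcl dbn ubqer fomg jcnca
Hunk 2: at line 9 remove [fomg] add [aksi] -> 11 lines: ifga wlh ebhfr hvqpp ywx jwufa rcl dbn ubqer aksi jcnca
Hunk 3: at line 2 remove [ebhfr,hvqpp,ywx] add [chab,fwmhu,uyseu] -> 11 lines: ifga wlh chab fwmhu uyseu jwufa rcl dbn ubqer aksi jcnca
Final line count: 11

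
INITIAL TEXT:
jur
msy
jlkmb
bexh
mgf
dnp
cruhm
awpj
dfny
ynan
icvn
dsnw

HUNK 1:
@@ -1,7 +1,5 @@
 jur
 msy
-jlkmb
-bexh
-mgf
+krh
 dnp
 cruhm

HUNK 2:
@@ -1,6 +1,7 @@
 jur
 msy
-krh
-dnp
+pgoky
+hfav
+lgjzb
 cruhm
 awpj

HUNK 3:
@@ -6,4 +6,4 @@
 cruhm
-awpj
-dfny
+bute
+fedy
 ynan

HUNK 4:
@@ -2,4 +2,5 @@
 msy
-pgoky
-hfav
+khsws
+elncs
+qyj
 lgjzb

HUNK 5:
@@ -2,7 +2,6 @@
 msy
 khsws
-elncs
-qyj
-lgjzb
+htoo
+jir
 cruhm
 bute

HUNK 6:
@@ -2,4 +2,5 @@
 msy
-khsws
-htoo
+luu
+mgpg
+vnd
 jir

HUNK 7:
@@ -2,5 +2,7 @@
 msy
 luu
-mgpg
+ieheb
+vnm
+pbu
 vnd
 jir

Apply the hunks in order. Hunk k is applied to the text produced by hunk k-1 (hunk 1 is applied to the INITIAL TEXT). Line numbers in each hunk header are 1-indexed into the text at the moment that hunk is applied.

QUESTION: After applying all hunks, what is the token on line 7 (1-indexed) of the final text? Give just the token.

Hunk 1: at line 1 remove [jlkmb,bexh,mgf] add [krh] -> 10 lines: jur msy krh dnp cruhm awpj dfny ynan icvn dsnw
Hunk 2: at line 1 remove [krh,dnp] add [pgoky,hfav,lgjzb] -> 11 lines: jur msy pgoky hfav lgjzb cruhm awpj dfny ynan icvn dsnw
Hunk 3: at line 6 remove [awpj,dfny] add [bute,fedy] -> 11 lines: jur msy pgoky hfav lgjzb cruhm bute fedy ynan icvn dsnw
Hunk 4: at line 2 remove [pgoky,hfav] add [khsws,elncs,qyj] -> 12 lines: jur msy khsws elncs qyj lgjzb cruhm bute fedy ynan icvn dsnw
Hunk 5: at line 2 remove [elncs,qyj,lgjzb] add [htoo,jir] -> 11 lines: jur msy khsws htoo jir cruhm bute fedy ynan icvn dsnw
Hunk 6: at line 2 remove [khsws,htoo] add [luu,mgpg,vnd] -> 12 lines: jur msy luu mgpg vnd jir cruhm bute fedy ynan icvn dsnw
Hunk 7: at line 2 remove [mgpg] add [ieheb,vnm,pbu] -> 14 lines: jur msy luu ieheb vnm pbu vnd jir cruhm bute fedy ynan icvn dsnw
Final line 7: vnd

Answer: vnd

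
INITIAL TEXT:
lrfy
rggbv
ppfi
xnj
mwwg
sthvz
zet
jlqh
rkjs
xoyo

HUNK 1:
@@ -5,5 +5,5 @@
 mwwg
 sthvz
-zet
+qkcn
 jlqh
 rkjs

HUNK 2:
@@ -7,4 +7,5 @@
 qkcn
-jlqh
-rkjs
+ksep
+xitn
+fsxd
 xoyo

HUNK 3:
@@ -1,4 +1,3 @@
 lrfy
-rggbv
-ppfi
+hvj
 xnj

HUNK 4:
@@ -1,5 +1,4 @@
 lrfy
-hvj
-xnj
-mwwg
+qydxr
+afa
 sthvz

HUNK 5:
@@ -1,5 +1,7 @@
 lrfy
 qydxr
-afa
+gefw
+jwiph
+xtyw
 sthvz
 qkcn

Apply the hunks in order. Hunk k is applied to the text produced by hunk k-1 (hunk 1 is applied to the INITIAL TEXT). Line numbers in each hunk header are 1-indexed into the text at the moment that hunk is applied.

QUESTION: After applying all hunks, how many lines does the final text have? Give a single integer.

Answer: 11

Derivation:
Hunk 1: at line 5 remove [zet] add [qkcn] -> 10 lines: lrfy rggbv ppfi xnj mwwg sthvz qkcn jlqh rkjs xoyo
Hunk 2: at line 7 remove [jlqh,rkjs] add [ksep,xitn,fsxd] -> 11 lines: lrfy rggbv ppfi xnj mwwg sthvz qkcn ksep xitn fsxd xoyo
Hunk 3: at line 1 remove [rggbv,ppfi] add [hvj] -> 10 lines: lrfy hvj xnj mwwg sthvz qkcn ksep xitn fsxd xoyo
Hunk 4: at line 1 remove [hvj,xnj,mwwg] add [qydxr,afa] -> 9 lines: lrfy qydxr afa sthvz qkcn ksep xitn fsxd xoyo
Hunk 5: at line 1 remove [afa] add [gefw,jwiph,xtyw] -> 11 lines: lrfy qydxr gefw jwiph xtyw sthvz qkcn ksep xitn fsxd xoyo
Final line count: 11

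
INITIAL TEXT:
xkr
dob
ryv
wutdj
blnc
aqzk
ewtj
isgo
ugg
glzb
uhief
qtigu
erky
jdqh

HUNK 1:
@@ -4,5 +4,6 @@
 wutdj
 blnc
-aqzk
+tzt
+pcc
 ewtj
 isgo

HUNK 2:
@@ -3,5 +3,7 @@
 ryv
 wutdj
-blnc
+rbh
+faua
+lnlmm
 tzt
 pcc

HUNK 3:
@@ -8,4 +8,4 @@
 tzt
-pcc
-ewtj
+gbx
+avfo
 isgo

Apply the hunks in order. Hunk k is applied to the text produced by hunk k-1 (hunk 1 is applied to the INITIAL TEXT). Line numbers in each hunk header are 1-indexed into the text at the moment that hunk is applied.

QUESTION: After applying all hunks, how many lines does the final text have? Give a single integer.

Answer: 17

Derivation:
Hunk 1: at line 4 remove [aqzk] add [tzt,pcc] -> 15 lines: xkr dob ryv wutdj blnc tzt pcc ewtj isgo ugg glzb uhief qtigu erky jdqh
Hunk 2: at line 3 remove [blnc] add [rbh,faua,lnlmm] -> 17 lines: xkr dob ryv wutdj rbh faua lnlmm tzt pcc ewtj isgo ugg glzb uhief qtigu erky jdqh
Hunk 3: at line 8 remove [pcc,ewtj] add [gbx,avfo] -> 17 lines: xkr dob ryv wutdj rbh faua lnlmm tzt gbx avfo isgo ugg glzb uhief qtigu erky jdqh
Final line count: 17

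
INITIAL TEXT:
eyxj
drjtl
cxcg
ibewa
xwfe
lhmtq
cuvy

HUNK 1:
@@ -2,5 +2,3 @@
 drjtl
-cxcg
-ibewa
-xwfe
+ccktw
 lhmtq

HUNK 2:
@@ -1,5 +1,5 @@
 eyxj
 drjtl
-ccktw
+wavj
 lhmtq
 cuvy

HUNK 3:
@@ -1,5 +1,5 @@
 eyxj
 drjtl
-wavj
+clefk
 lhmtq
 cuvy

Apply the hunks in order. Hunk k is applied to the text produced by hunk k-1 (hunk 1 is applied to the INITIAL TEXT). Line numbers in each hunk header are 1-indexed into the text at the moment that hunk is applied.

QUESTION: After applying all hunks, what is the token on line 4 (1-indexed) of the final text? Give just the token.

Hunk 1: at line 2 remove [cxcg,ibewa,xwfe] add [ccktw] -> 5 lines: eyxj drjtl ccktw lhmtq cuvy
Hunk 2: at line 1 remove [ccktw] add [wavj] -> 5 lines: eyxj drjtl wavj lhmtq cuvy
Hunk 3: at line 1 remove [wavj] add [clefk] -> 5 lines: eyxj drjtl clefk lhmtq cuvy
Final line 4: lhmtq

Answer: lhmtq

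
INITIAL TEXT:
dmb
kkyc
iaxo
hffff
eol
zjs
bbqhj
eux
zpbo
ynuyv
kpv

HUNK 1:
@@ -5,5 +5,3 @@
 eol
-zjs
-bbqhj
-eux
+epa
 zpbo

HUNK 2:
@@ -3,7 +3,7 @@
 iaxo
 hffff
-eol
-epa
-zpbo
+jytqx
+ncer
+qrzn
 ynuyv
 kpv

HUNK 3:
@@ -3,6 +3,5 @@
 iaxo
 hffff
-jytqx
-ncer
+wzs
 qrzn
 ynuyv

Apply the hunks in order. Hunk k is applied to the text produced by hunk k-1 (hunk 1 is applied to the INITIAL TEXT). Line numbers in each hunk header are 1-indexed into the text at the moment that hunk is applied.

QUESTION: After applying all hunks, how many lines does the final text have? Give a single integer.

Hunk 1: at line 5 remove [zjs,bbqhj,eux] add [epa] -> 9 lines: dmb kkyc iaxo hffff eol epa zpbo ynuyv kpv
Hunk 2: at line 3 remove [eol,epa,zpbo] add [jytqx,ncer,qrzn] -> 9 lines: dmb kkyc iaxo hffff jytqx ncer qrzn ynuyv kpv
Hunk 3: at line 3 remove [jytqx,ncer] add [wzs] -> 8 lines: dmb kkyc iaxo hffff wzs qrzn ynuyv kpv
Final line count: 8

Answer: 8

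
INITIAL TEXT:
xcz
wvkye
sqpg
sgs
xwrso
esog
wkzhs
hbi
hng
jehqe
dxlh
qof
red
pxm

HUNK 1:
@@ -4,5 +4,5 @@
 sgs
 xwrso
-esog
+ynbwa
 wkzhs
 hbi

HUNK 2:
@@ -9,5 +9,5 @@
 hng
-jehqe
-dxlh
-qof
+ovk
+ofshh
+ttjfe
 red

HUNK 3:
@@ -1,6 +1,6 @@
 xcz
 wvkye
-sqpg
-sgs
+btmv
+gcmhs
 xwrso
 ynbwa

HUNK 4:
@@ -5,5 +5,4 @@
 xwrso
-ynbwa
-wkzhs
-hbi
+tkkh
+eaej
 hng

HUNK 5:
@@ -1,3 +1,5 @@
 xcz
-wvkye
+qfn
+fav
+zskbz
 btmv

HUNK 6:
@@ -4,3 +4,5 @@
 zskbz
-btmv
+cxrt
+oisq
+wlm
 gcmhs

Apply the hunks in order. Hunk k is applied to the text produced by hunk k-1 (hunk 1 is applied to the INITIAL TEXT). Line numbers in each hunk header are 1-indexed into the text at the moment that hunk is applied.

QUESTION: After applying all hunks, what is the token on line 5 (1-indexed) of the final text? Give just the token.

Answer: cxrt

Derivation:
Hunk 1: at line 4 remove [esog] add [ynbwa] -> 14 lines: xcz wvkye sqpg sgs xwrso ynbwa wkzhs hbi hng jehqe dxlh qof red pxm
Hunk 2: at line 9 remove [jehqe,dxlh,qof] add [ovk,ofshh,ttjfe] -> 14 lines: xcz wvkye sqpg sgs xwrso ynbwa wkzhs hbi hng ovk ofshh ttjfe red pxm
Hunk 3: at line 1 remove [sqpg,sgs] add [btmv,gcmhs] -> 14 lines: xcz wvkye btmv gcmhs xwrso ynbwa wkzhs hbi hng ovk ofshh ttjfe red pxm
Hunk 4: at line 5 remove [ynbwa,wkzhs,hbi] add [tkkh,eaej] -> 13 lines: xcz wvkye btmv gcmhs xwrso tkkh eaej hng ovk ofshh ttjfe red pxm
Hunk 5: at line 1 remove [wvkye] add [qfn,fav,zskbz] -> 15 lines: xcz qfn fav zskbz btmv gcmhs xwrso tkkh eaej hng ovk ofshh ttjfe red pxm
Hunk 6: at line 4 remove [btmv] add [cxrt,oisq,wlm] -> 17 lines: xcz qfn fav zskbz cxrt oisq wlm gcmhs xwrso tkkh eaej hng ovk ofshh ttjfe red pxm
Final line 5: cxrt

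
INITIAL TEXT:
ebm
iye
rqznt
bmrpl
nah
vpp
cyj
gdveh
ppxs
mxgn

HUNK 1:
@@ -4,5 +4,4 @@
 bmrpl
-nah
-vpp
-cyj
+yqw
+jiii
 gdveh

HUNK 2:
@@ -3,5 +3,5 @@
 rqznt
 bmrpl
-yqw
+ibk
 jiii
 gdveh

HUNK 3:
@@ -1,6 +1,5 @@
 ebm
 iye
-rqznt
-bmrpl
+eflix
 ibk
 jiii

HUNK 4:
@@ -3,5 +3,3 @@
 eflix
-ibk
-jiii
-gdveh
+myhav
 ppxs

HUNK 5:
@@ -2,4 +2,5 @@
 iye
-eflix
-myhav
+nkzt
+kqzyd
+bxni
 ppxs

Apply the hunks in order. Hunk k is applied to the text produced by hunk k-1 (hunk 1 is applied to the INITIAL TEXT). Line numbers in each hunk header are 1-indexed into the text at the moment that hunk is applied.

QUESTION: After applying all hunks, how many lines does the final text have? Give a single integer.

Hunk 1: at line 4 remove [nah,vpp,cyj] add [yqw,jiii] -> 9 lines: ebm iye rqznt bmrpl yqw jiii gdveh ppxs mxgn
Hunk 2: at line 3 remove [yqw] add [ibk] -> 9 lines: ebm iye rqznt bmrpl ibk jiii gdveh ppxs mxgn
Hunk 3: at line 1 remove [rqznt,bmrpl] add [eflix] -> 8 lines: ebm iye eflix ibk jiii gdveh ppxs mxgn
Hunk 4: at line 3 remove [ibk,jiii,gdveh] add [myhav] -> 6 lines: ebm iye eflix myhav ppxs mxgn
Hunk 5: at line 2 remove [eflix,myhav] add [nkzt,kqzyd,bxni] -> 7 lines: ebm iye nkzt kqzyd bxni ppxs mxgn
Final line count: 7

Answer: 7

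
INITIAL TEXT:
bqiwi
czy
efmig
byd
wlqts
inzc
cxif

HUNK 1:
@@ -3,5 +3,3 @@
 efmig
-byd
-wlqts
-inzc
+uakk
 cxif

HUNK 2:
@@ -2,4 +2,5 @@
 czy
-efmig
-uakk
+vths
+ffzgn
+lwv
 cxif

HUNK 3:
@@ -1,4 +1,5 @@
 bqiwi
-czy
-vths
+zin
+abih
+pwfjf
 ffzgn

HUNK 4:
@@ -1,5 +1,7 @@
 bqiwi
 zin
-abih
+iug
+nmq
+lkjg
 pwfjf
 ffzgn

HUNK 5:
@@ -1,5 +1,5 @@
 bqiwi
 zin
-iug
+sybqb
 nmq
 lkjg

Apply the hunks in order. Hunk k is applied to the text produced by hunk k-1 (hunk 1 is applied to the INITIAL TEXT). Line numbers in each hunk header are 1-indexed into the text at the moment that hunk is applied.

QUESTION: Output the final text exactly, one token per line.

Hunk 1: at line 3 remove [byd,wlqts,inzc] add [uakk] -> 5 lines: bqiwi czy efmig uakk cxif
Hunk 2: at line 2 remove [efmig,uakk] add [vths,ffzgn,lwv] -> 6 lines: bqiwi czy vths ffzgn lwv cxif
Hunk 3: at line 1 remove [czy,vths] add [zin,abih,pwfjf] -> 7 lines: bqiwi zin abih pwfjf ffzgn lwv cxif
Hunk 4: at line 1 remove [abih] add [iug,nmq,lkjg] -> 9 lines: bqiwi zin iug nmq lkjg pwfjf ffzgn lwv cxif
Hunk 5: at line 1 remove [iug] add [sybqb] -> 9 lines: bqiwi zin sybqb nmq lkjg pwfjf ffzgn lwv cxif

Answer: bqiwi
zin
sybqb
nmq
lkjg
pwfjf
ffzgn
lwv
cxif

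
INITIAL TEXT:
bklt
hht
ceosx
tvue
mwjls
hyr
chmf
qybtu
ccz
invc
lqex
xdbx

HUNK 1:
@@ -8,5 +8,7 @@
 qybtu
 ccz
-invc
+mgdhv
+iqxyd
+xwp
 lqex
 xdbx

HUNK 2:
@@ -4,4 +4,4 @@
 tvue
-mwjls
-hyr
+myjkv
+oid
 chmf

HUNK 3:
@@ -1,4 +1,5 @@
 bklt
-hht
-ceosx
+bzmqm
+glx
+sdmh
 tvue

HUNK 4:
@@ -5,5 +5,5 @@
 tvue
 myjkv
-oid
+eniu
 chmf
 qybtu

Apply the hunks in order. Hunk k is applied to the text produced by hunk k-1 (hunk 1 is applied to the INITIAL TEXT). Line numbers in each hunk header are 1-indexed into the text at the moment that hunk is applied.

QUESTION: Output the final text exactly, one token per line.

Hunk 1: at line 8 remove [invc] add [mgdhv,iqxyd,xwp] -> 14 lines: bklt hht ceosx tvue mwjls hyr chmf qybtu ccz mgdhv iqxyd xwp lqex xdbx
Hunk 2: at line 4 remove [mwjls,hyr] add [myjkv,oid] -> 14 lines: bklt hht ceosx tvue myjkv oid chmf qybtu ccz mgdhv iqxyd xwp lqex xdbx
Hunk 3: at line 1 remove [hht,ceosx] add [bzmqm,glx,sdmh] -> 15 lines: bklt bzmqm glx sdmh tvue myjkv oid chmf qybtu ccz mgdhv iqxyd xwp lqex xdbx
Hunk 4: at line 5 remove [oid] add [eniu] -> 15 lines: bklt bzmqm glx sdmh tvue myjkv eniu chmf qybtu ccz mgdhv iqxyd xwp lqex xdbx

Answer: bklt
bzmqm
glx
sdmh
tvue
myjkv
eniu
chmf
qybtu
ccz
mgdhv
iqxyd
xwp
lqex
xdbx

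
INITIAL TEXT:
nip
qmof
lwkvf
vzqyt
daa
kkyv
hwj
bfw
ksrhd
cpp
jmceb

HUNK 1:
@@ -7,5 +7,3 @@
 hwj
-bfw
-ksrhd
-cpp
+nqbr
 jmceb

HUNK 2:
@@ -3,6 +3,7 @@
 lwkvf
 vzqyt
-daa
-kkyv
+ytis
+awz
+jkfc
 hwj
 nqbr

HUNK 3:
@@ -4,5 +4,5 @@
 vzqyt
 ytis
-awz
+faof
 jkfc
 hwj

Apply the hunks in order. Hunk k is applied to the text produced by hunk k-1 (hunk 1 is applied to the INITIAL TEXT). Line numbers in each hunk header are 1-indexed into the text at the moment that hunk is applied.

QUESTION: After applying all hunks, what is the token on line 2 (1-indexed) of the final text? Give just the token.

Hunk 1: at line 7 remove [bfw,ksrhd,cpp] add [nqbr] -> 9 lines: nip qmof lwkvf vzqyt daa kkyv hwj nqbr jmceb
Hunk 2: at line 3 remove [daa,kkyv] add [ytis,awz,jkfc] -> 10 lines: nip qmof lwkvf vzqyt ytis awz jkfc hwj nqbr jmceb
Hunk 3: at line 4 remove [awz] add [faof] -> 10 lines: nip qmof lwkvf vzqyt ytis faof jkfc hwj nqbr jmceb
Final line 2: qmof

Answer: qmof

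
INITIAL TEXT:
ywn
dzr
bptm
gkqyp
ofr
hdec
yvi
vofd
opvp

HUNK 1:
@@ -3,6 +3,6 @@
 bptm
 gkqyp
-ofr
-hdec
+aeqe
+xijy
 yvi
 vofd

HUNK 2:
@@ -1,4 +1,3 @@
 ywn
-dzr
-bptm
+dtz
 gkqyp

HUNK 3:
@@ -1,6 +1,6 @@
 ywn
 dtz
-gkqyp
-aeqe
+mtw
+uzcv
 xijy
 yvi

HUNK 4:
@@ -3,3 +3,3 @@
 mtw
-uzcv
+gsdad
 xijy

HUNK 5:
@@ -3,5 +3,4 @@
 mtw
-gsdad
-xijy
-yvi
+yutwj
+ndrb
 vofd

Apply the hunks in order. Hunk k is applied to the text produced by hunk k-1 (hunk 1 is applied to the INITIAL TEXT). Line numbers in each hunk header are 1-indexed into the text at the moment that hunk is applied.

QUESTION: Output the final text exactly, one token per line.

Hunk 1: at line 3 remove [ofr,hdec] add [aeqe,xijy] -> 9 lines: ywn dzr bptm gkqyp aeqe xijy yvi vofd opvp
Hunk 2: at line 1 remove [dzr,bptm] add [dtz] -> 8 lines: ywn dtz gkqyp aeqe xijy yvi vofd opvp
Hunk 3: at line 1 remove [gkqyp,aeqe] add [mtw,uzcv] -> 8 lines: ywn dtz mtw uzcv xijy yvi vofd opvp
Hunk 4: at line 3 remove [uzcv] add [gsdad] -> 8 lines: ywn dtz mtw gsdad xijy yvi vofd opvp
Hunk 5: at line 3 remove [gsdad,xijy,yvi] add [yutwj,ndrb] -> 7 lines: ywn dtz mtw yutwj ndrb vofd opvp

Answer: ywn
dtz
mtw
yutwj
ndrb
vofd
opvp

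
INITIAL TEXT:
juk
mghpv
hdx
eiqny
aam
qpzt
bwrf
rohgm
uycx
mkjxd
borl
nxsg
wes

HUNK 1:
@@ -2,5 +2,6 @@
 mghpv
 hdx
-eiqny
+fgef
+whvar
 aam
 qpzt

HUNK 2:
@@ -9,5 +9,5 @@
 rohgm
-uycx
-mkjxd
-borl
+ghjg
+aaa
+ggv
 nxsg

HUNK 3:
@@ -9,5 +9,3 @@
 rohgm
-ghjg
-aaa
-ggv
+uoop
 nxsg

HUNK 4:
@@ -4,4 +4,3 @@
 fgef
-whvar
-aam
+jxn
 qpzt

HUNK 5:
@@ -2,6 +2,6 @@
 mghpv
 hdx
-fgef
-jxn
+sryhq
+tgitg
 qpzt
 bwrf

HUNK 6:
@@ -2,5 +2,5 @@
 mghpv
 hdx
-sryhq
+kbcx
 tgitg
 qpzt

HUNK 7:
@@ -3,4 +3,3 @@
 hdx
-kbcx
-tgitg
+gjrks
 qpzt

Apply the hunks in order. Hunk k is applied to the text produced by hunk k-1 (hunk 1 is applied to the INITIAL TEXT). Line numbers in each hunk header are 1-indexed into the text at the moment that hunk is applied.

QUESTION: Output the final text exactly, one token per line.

Hunk 1: at line 2 remove [eiqny] add [fgef,whvar] -> 14 lines: juk mghpv hdx fgef whvar aam qpzt bwrf rohgm uycx mkjxd borl nxsg wes
Hunk 2: at line 9 remove [uycx,mkjxd,borl] add [ghjg,aaa,ggv] -> 14 lines: juk mghpv hdx fgef whvar aam qpzt bwrf rohgm ghjg aaa ggv nxsg wes
Hunk 3: at line 9 remove [ghjg,aaa,ggv] add [uoop] -> 12 lines: juk mghpv hdx fgef whvar aam qpzt bwrf rohgm uoop nxsg wes
Hunk 4: at line 4 remove [whvar,aam] add [jxn] -> 11 lines: juk mghpv hdx fgef jxn qpzt bwrf rohgm uoop nxsg wes
Hunk 5: at line 2 remove [fgef,jxn] add [sryhq,tgitg] -> 11 lines: juk mghpv hdx sryhq tgitg qpzt bwrf rohgm uoop nxsg wes
Hunk 6: at line 2 remove [sryhq] add [kbcx] -> 11 lines: juk mghpv hdx kbcx tgitg qpzt bwrf rohgm uoop nxsg wes
Hunk 7: at line 3 remove [kbcx,tgitg] add [gjrks] -> 10 lines: juk mghpv hdx gjrks qpzt bwrf rohgm uoop nxsg wes

Answer: juk
mghpv
hdx
gjrks
qpzt
bwrf
rohgm
uoop
nxsg
wes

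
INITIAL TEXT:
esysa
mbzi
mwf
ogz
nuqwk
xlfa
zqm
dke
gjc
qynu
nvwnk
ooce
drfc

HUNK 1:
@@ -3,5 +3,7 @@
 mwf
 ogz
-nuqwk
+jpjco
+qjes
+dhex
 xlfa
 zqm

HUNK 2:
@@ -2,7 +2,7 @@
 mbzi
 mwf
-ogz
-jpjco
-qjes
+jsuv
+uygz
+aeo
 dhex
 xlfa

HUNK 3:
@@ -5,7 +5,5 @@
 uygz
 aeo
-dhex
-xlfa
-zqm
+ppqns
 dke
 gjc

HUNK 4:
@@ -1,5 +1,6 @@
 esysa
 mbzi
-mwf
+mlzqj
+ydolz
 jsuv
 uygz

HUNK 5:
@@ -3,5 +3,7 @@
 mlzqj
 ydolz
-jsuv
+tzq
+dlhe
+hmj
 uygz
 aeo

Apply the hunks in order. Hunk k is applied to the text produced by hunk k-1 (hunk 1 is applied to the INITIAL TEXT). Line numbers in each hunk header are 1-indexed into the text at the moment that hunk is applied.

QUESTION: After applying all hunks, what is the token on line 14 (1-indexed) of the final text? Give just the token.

Hunk 1: at line 3 remove [nuqwk] add [jpjco,qjes,dhex] -> 15 lines: esysa mbzi mwf ogz jpjco qjes dhex xlfa zqm dke gjc qynu nvwnk ooce drfc
Hunk 2: at line 2 remove [ogz,jpjco,qjes] add [jsuv,uygz,aeo] -> 15 lines: esysa mbzi mwf jsuv uygz aeo dhex xlfa zqm dke gjc qynu nvwnk ooce drfc
Hunk 3: at line 5 remove [dhex,xlfa,zqm] add [ppqns] -> 13 lines: esysa mbzi mwf jsuv uygz aeo ppqns dke gjc qynu nvwnk ooce drfc
Hunk 4: at line 1 remove [mwf] add [mlzqj,ydolz] -> 14 lines: esysa mbzi mlzqj ydolz jsuv uygz aeo ppqns dke gjc qynu nvwnk ooce drfc
Hunk 5: at line 3 remove [jsuv] add [tzq,dlhe,hmj] -> 16 lines: esysa mbzi mlzqj ydolz tzq dlhe hmj uygz aeo ppqns dke gjc qynu nvwnk ooce drfc
Final line 14: nvwnk

Answer: nvwnk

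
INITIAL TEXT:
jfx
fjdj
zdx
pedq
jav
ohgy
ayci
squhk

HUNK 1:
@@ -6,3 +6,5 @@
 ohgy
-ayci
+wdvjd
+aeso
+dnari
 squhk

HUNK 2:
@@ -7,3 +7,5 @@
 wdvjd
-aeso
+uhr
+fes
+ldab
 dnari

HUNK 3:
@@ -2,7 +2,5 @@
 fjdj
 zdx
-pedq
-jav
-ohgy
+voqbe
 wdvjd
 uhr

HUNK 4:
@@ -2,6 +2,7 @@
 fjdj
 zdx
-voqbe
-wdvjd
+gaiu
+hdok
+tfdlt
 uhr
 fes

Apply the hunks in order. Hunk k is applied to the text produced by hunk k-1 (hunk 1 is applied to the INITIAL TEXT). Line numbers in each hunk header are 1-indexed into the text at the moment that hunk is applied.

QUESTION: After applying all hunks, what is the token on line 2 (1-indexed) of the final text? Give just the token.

Hunk 1: at line 6 remove [ayci] add [wdvjd,aeso,dnari] -> 10 lines: jfx fjdj zdx pedq jav ohgy wdvjd aeso dnari squhk
Hunk 2: at line 7 remove [aeso] add [uhr,fes,ldab] -> 12 lines: jfx fjdj zdx pedq jav ohgy wdvjd uhr fes ldab dnari squhk
Hunk 3: at line 2 remove [pedq,jav,ohgy] add [voqbe] -> 10 lines: jfx fjdj zdx voqbe wdvjd uhr fes ldab dnari squhk
Hunk 4: at line 2 remove [voqbe,wdvjd] add [gaiu,hdok,tfdlt] -> 11 lines: jfx fjdj zdx gaiu hdok tfdlt uhr fes ldab dnari squhk
Final line 2: fjdj

Answer: fjdj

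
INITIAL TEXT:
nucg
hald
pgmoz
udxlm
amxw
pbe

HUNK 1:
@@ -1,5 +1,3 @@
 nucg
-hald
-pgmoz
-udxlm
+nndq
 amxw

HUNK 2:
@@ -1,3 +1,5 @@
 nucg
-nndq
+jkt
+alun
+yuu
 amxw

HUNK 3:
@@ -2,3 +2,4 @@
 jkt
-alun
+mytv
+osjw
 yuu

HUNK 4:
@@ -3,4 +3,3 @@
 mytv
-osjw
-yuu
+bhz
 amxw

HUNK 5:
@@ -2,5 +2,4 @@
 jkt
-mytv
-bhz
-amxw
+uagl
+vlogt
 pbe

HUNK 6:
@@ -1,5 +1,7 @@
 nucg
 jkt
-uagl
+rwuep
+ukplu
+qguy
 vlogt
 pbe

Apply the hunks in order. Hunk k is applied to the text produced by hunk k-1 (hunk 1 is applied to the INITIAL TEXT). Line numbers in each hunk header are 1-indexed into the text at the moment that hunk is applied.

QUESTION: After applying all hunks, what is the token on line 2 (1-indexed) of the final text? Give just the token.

Answer: jkt

Derivation:
Hunk 1: at line 1 remove [hald,pgmoz,udxlm] add [nndq] -> 4 lines: nucg nndq amxw pbe
Hunk 2: at line 1 remove [nndq] add [jkt,alun,yuu] -> 6 lines: nucg jkt alun yuu amxw pbe
Hunk 3: at line 2 remove [alun] add [mytv,osjw] -> 7 lines: nucg jkt mytv osjw yuu amxw pbe
Hunk 4: at line 3 remove [osjw,yuu] add [bhz] -> 6 lines: nucg jkt mytv bhz amxw pbe
Hunk 5: at line 2 remove [mytv,bhz,amxw] add [uagl,vlogt] -> 5 lines: nucg jkt uagl vlogt pbe
Hunk 6: at line 1 remove [uagl] add [rwuep,ukplu,qguy] -> 7 lines: nucg jkt rwuep ukplu qguy vlogt pbe
Final line 2: jkt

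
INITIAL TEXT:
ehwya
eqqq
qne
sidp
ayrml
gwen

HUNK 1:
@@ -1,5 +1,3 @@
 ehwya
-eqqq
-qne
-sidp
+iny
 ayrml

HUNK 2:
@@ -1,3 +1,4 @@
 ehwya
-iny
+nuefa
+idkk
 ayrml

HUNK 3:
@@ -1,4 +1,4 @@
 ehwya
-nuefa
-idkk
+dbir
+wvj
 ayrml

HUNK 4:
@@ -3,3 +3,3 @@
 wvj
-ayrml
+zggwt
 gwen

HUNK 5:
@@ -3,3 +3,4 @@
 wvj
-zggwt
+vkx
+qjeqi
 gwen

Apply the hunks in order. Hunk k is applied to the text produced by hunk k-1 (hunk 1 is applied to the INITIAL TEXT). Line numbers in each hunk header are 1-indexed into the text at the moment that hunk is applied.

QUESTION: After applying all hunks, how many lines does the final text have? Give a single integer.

Answer: 6

Derivation:
Hunk 1: at line 1 remove [eqqq,qne,sidp] add [iny] -> 4 lines: ehwya iny ayrml gwen
Hunk 2: at line 1 remove [iny] add [nuefa,idkk] -> 5 lines: ehwya nuefa idkk ayrml gwen
Hunk 3: at line 1 remove [nuefa,idkk] add [dbir,wvj] -> 5 lines: ehwya dbir wvj ayrml gwen
Hunk 4: at line 3 remove [ayrml] add [zggwt] -> 5 lines: ehwya dbir wvj zggwt gwen
Hunk 5: at line 3 remove [zggwt] add [vkx,qjeqi] -> 6 lines: ehwya dbir wvj vkx qjeqi gwen
Final line count: 6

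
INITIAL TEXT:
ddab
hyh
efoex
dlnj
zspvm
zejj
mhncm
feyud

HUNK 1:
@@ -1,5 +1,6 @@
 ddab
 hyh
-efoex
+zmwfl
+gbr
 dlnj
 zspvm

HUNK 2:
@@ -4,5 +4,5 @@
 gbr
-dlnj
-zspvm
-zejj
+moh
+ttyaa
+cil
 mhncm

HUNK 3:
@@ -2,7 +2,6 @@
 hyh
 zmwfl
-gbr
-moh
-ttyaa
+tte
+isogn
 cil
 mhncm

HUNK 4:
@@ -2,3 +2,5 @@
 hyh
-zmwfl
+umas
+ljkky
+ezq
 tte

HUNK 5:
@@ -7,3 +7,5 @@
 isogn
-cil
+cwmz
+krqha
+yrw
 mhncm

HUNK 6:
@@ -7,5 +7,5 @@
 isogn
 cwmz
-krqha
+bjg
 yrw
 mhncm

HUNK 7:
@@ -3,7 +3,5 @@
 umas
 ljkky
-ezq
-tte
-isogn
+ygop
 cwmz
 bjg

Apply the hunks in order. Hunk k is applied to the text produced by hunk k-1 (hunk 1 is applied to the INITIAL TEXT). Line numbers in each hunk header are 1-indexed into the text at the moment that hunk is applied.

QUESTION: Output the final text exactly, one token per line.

Answer: ddab
hyh
umas
ljkky
ygop
cwmz
bjg
yrw
mhncm
feyud

Derivation:
Hunk 1: at line 1 remove [efoex] add [zmwfl,gbr] -> 9 lines: ddab hyh zmwfl gbr dlnj zspvm zejj mhncm feyud
Hunk 2: at line 4 remove [dlnj,zspvm,zejj] add [moh,ttyaa,cil] -> 9 lines: ddab hyh zmwfl gbr moh ttyaa cil mhncm feyud
Hunk 3: at line 2 remove [gbr,moh,ttyaa] add [tte,isogn] -> 8 lines: ddab hyh zmwfl tte isogn cil mhncm feyud
Hunk 4: at line 2 remove [zmwfl] add [umas,ljkky,ezq] -> 10 lines: ddab hyh umas ljkky ezq tte isogn cil mhncm feyud
Hunk 5: at line 7 remove [cil] add [cwmz,krqha,yrw] -> 12 lines: ddab hyh umas ljkky ezq tte isogn cwmz krqha yrw mhncm feyud
Hunk 6: at line 7 remove [krqha] add [bjg] -> 12 lines: ddab hyh umas ljkky ezq tte isogn cwmz bjg yrw mhncm feyud
Hunk 7: at line 3 remove [ezq,tte,isogn] add [ygop] -> 10 lines: ddab hyh umas ljkky ygop cwmz bjg yrw mhncm feyud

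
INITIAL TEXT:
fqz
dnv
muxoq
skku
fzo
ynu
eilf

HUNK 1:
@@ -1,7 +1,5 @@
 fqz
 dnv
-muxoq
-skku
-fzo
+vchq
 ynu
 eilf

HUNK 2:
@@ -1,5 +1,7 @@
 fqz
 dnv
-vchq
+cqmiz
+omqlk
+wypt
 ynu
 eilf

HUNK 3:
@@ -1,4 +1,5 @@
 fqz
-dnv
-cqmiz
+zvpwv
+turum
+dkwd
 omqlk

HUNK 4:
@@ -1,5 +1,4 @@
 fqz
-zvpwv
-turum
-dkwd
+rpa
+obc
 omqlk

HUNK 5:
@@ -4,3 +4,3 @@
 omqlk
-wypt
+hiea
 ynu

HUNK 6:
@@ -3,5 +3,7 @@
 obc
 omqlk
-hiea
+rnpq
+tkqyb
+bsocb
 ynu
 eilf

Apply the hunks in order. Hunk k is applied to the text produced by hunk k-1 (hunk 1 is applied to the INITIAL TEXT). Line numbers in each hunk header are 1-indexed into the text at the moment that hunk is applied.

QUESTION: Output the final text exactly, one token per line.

Hunk 1: at line 1 remove [muxoq,skku,fzo] add [vchq] -> 5 lines: fqz dnv vchq ynu eilf
Hunk 2: at line 1 remove [vchq] add [cqmiz,omqlk,wypt] -> 7 lines: fqz dnv cqmiz omqlk wypt ynu eilf
Hunk 3: at line 1 remove [dnv,cqmiz] add [zvpwv,turum,dkwd] -> 8 lines: fqz zvpwv turum dkwd omqlk wypt ynu eilf
Hunk 4: at line 1 remove [zvpwv,turum,dkwd] add [rpa,obc] -> 7 lines: fqz rpa obc omqlk wypt ynu eilf
Hunk 5: at line 4 remove [wypt] add [hiea] -> 7 lines: fqz rpa obc omqlk hiea ynu eilf
Hunk 6: at line 3 remove [hiea] add [rnpq,tkqyb,bsocb] -> 9 lines: fqz rpa obc omqlk rnpq tkqyb bsocb ynu eilf

Answer: fqz
rpa
obc
omqlk
rnpq
tkqyb
bsocb
ynu
eilf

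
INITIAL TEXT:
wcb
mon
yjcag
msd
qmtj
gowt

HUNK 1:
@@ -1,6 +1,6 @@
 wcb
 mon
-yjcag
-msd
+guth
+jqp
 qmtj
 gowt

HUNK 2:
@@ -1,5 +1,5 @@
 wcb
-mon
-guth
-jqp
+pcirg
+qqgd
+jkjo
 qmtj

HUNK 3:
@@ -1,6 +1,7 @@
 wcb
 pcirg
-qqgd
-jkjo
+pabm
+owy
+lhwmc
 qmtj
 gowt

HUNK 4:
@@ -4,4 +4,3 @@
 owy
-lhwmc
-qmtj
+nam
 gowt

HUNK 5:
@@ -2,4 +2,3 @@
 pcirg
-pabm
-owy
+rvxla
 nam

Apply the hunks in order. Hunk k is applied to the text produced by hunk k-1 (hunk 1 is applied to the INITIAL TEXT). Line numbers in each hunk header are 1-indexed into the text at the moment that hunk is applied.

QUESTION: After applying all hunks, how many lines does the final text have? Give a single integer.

Hunk 1: at line 1 remove [yjcag,msd] add [guth,jqp] -> 6 lines: wcb mon guth jqp qmtj gowt
Hunk 2: at line 1 remove [mon,guth,jqp] add [pcirg,qqgd,jkjo] -> 6 lines: wcb pcirg qqgd jkjo qmtj gowt
Hunk 3: at line 1 remove [qqgd,jkjo] add [pabm,owy,lhwmc] -> 7 lines: wcb pcirg pabm owy lhwmc qmtj gowt
Hunk 4: at line 4 remove [lhwmc,qmtj] add [nam] -> 6 lines: wcb pcirg pabm owy nam gowt
Hunk 5: at line 2 remove [pabm,owy] add [rvxla] -> 5 lines: wcb pcirg rvxla nam gowt
Final line count: 5

Answer: 5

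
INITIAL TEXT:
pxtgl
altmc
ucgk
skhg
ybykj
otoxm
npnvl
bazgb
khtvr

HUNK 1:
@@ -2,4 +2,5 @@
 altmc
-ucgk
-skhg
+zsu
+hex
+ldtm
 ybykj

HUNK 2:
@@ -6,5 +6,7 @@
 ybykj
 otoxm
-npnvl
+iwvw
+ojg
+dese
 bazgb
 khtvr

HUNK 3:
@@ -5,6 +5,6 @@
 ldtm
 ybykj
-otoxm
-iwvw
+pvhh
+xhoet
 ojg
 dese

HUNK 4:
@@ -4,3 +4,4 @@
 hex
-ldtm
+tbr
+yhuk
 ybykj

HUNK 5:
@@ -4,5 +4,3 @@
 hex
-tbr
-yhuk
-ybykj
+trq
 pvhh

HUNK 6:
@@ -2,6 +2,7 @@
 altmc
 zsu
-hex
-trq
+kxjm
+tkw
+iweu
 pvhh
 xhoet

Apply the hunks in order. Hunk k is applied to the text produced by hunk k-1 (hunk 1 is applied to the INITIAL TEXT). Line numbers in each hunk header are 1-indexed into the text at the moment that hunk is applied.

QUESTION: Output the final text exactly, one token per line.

Hunk 1: at line 2 remove [ucgk,skhg] add [zsu,hex,ldtm] -> 10 lines: pxtgl altmc zsu hex ldtm ybykj otoxm npnvl bazgb khtvr
Hunk 2: at line 6 remove [npnvl] add [iwvw,ojg,dese] -> 12 lines: pxtgl altmc zsu hex ldtm ybykj otoxm iwvw ojg dese bazgb khtvr
Hunk 3: at line 5 remove [otoxm,iwvw] add [pvhh,xhoet] -> 12 lines: pxtgl altmc zsu hex ldtm ybykj pvhh xhoet ojg dese bazgb khtvr
Hunk 4: at line 4 remove [ldtm] add [tbr,yhuk] -> 13 lines: pxtgl altmc zsu hex tbr yhuk ybykj pvhh xhoet ojg dese bazgb khtvr
Hunk 5: at line 4 remove [tbr,yhuk,ybykj] add [trq] -> 11 lines: pxtgl altmc zsu hex trq pvhh xhoet ojg dese bazgb khtvr
Hunk 6: at line 2 remove [hex,trq] add [kxjm,tkw,iweu] -> 12 lines: pxtgl altmc zsu kxjm tkw iweu pvhh xhoet ojg dese bazgb khtvr

Answer: pxtgl
altmc
zsu
kxjm
tkw
iweu
pvhh
xhoet
ojg
dese
bazgb
khtvr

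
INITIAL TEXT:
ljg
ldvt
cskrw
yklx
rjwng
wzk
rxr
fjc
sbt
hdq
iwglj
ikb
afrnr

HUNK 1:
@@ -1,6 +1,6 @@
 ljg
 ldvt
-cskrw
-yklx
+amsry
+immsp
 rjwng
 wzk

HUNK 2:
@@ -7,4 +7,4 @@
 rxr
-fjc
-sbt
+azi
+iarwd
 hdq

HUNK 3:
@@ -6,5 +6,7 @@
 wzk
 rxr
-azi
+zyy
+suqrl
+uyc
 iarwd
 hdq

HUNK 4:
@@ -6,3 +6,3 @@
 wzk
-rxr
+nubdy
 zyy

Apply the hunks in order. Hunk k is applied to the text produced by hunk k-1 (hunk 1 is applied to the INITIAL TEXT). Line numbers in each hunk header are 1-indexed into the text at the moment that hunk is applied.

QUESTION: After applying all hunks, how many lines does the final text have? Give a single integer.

Hunk 1: at line 1 remove [cskrw,yklx] add [amsry,immsp] -> 13 lines: ljg ldvt amsry immsp rjwng wzk rxr fjc sbt hdq iwglj ikb afrnr
Hunk 2: at line 7 remove [fjc,sbt] add [azi,iarwd] -> 13 lines: ljg ldvt amsry immsp rjwng wzk rxr azi iarwd hdq iwglj ikb afrnr
Hunk 3: at line 6 remove [azi] add [zyy,suqrl,uyc] -> 15 lines: ljg ldvt amsry immsp rjwng wzk rxr zyy suqrl uyc iarwd hdq iwglj ikb afrnr
Hunk 4: at line 6 remove [rxr] add [nubdy] -> 15 lines: ljg ldvt amsry immsp rjwng wzk nubdy zyy suqrl uyc iarwd hdq iwglj ikb afrnr
Final line count: 15

Answer: 15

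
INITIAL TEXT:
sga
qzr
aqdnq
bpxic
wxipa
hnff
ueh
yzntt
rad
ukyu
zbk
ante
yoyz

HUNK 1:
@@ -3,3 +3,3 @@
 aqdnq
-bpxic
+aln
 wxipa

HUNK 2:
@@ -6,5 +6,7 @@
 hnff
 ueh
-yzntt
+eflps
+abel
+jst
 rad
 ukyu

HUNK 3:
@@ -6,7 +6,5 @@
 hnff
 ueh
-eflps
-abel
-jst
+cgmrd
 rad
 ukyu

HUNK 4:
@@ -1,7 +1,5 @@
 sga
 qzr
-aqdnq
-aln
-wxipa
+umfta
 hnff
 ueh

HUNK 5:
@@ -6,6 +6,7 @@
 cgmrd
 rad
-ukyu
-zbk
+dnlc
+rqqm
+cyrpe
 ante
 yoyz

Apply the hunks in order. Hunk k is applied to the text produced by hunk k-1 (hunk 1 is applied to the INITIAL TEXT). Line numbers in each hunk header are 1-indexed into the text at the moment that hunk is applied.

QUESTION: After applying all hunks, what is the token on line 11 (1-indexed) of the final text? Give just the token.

Answer: ante

Derivation:
Hunk 1: at line 3 remove [bpxic] add [aln] -> 13 lines: sga qzr aqdnq aln wxipa hnff ueh yzntt rad ukyu zbk ante yoyz
Hunk 2: at line 6 remove [yzntt] add [eflps,abel,jst] -> 15 lines: sga qzr aqdnq aln wxipa hnff ueh eflps abel jst rad ukyu zbk ante yoyz
Hunk 3: at line 6 remove [eflps,abel,jst] add [cgmrd] -> 13 lines: sga qzr aqdnq aln wxipa hnff ueh cgmrd rad ukyu zbk ante yoyz
Hunk 4: at line 1 remove [aqdnq,aln,wxipa] add [umfta] -> 11 lines: sga qzr umfta hnff ueh cgmrd rad ukyu zbk ante yoyz
Hunk 5: at line 6 remove [ukyu,zbk] add [dnlc,rqqm,cyrpe] -> 12 lines: sga qzr umfta hnff ueh cgmrd rad dnlc rqqm cyrpe ante yoyz
Final line 11: ante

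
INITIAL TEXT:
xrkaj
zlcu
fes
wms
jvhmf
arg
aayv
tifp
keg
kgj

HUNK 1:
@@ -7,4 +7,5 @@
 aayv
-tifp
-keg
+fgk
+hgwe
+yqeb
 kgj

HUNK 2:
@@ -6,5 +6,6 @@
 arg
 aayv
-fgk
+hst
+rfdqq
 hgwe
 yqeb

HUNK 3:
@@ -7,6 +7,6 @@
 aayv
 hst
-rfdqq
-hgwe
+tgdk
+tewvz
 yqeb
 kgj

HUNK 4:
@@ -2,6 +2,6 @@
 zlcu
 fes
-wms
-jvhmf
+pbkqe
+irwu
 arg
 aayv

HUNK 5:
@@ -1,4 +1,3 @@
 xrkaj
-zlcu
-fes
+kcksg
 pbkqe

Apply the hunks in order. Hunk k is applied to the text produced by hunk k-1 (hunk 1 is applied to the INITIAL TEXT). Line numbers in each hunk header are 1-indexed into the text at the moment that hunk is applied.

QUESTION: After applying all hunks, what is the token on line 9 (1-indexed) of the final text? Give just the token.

Answer: tewvz

Derivation:
Hunk 1: at line 7 remove [tifp,keg] add [fgk,hgwe,yqeb] -> 11 lines: xrkaj zlcu fes wms jvhmf arg aayv fgk hgwe yqeb kgj
Hunk 2: at line 6 remove [fgk] add [hst,rfdqq] -> 12 lines: xrkaj zlcu fes wms jvhmf arg aayv hst rfdqq hgwe yqeb kgj
Hunk 3: at line 7 remove [rfdqq,hgwe] add [tgdk,tewvz] -> 12 lines: xrkaj zlcu fes wms jvhmf arg aayv hst tgdk tewvz yqeb kgj
Hunk 4: at line 2 remove [wms,jvhmf] add [pbkqe,irwu] -> 12 lines: xrkaj zlcu fes pbkqe irwu arg aayv hst tgdk tewvz yqeb kgj
Hunk 5: at line 1 remove [zlcu,fes] add [kcksg] -> 11 lines: xrkaj kcksg pbkqe irwu arg aayv hst tgdk tewvz yqeb kgj
Final line 9: tewvz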